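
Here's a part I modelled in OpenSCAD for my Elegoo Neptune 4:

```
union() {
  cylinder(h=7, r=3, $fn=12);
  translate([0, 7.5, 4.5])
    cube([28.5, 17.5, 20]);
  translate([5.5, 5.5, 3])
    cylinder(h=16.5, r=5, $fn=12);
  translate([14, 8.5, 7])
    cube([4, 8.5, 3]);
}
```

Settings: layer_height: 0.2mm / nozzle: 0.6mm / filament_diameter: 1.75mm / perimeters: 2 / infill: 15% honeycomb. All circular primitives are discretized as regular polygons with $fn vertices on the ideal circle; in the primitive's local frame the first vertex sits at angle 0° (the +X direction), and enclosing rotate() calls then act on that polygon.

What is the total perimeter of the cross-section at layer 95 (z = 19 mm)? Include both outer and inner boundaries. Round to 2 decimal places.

At z = 19 mm: the cylinder is not intersected at this z (z outside [0, 7]); the cube at (0, 7.5) is present — its section is the full 28.5×17.5 rectangle (perimeter 92.00 mm); the r=5 cylinder at (5.5, 5.5) gives a regular 12-gon of circumradius 5 (constant along its height) (perimeter = 2·12·5.000·sin(180°/12) = 31.06 mm); the cube at (14, 8.5) is not intersected at this z (z outside [7, 10]); Combining (union): the regions partially overlap (shared area 18.57 mm²), so the edge portions inside another operand are dropped and the merged outline is re-measured after clipping — boundary = 102.74 mm. Overall, the cross-section is a single solid region. Total boundary length (outer) = 102.74 mm.

102.74 mm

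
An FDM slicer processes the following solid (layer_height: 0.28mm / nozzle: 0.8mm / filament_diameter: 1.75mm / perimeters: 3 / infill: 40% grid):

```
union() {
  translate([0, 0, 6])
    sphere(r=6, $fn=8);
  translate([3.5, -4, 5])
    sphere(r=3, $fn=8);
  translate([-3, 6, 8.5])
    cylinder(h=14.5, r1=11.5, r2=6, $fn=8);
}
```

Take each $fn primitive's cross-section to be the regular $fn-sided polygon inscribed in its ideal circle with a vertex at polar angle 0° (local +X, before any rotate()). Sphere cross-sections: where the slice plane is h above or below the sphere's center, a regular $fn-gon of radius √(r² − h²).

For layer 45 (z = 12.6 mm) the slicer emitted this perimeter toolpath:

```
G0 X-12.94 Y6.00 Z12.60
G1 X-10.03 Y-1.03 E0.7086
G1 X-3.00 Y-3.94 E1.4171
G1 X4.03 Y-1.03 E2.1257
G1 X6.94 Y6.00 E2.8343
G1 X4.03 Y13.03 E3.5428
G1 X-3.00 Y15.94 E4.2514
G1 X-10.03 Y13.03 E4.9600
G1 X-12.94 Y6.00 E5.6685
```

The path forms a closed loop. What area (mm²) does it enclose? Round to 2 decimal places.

279.51 mm²

Apply the shoelace formula to the sequence of (X, Y) vertices; enclosed area = 279.51 mm².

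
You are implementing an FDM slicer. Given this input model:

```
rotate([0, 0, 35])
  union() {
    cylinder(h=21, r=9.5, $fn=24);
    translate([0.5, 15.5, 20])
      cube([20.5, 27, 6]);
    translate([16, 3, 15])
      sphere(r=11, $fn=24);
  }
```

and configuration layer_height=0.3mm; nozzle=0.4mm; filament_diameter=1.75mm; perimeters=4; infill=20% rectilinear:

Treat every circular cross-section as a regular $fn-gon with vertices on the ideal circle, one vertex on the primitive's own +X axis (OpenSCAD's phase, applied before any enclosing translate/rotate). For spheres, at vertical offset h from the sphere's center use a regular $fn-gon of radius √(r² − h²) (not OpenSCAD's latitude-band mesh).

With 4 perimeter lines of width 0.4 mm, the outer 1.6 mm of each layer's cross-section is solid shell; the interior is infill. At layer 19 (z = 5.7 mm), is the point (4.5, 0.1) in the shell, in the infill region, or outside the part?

At z = 5.7 mm: the r=9.5 cylinder gives a regular 24-gon of circumradius 9.5 (constant along its height); the cube at (0.5, 15.5) is absent (z outside [20, 26]); the sphere at (16, 3): section is a regular 24-gon, circumradius = √(r²−h²) = √(11²−9.3²) = 5.875; Taking the union: the 2 present regions are separate (no shared area or edge), so areas and boundary lengths simply add and each stays a separate island — 2 connected regions; (rotated 35° about Z; rotation is an isometry so areas/perimeters/island counts are preserved). Overall, the cross-section has 2 separate islands. Undo the 35° rotation: the query point maps to (3.744, -2.499) in the un-rotated model frame. The nearest boundary edge runs (8.23, -4.75)→(6.72, -6.72); distance from the point to it = 4.93 mm. (Shell/infill is judged within the island containing the point — the largest one.) The point is inside the cross-section and 4.93 mm from the nearest boundary — more than the 1.6 mm shell width (4 × 0.4), so it's in the infill interior.

infill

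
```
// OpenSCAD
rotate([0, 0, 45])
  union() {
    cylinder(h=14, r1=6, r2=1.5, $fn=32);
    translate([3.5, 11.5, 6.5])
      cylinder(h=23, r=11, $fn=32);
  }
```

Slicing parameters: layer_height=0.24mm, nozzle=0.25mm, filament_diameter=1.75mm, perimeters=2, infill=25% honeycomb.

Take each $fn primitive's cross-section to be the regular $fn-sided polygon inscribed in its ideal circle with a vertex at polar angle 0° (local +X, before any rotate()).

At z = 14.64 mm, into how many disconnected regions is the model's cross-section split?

1

At z = 14.64 mm: the cone is absent (z outside [0, 14]); the r=11 cylinder at (3.5, 11.5) contributes a regular 32-gon of circumradius 11; Combining (union): only the r=11 cylinder at (3.5, 11.5) is present, so the union is just that shape — 1 connected region; (rotated 45° about Z; rotation is an isometry so areas/perimeters/island counts are preserved). The result has 1 disconnected region.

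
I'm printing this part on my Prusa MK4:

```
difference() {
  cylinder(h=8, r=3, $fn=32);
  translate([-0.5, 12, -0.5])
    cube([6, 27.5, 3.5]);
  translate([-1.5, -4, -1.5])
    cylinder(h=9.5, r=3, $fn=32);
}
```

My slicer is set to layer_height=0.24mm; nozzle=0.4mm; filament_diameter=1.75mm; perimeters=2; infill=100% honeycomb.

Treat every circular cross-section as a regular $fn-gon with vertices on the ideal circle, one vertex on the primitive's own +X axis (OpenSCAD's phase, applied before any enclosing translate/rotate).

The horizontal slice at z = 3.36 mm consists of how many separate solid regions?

1

At z = 3.36 mm: the r=3 cylinder contributes a regular 32-gon of circumradius 3; the cube at (-0.5, 12) does not reach this height (z outside [-0.5, 3]); the r=3 cylinder at (-1.5, -4) gives a regular 32-gon of circumradius 3 (constant along its height); Taking the first minus the rest: starting from the r=3 cylinder, the r=3 cylinder at (-1.5, -4) partially overlaps it — only the 4.92 mm² overlap (of its 28.09 mm²) is removed, clipping the outline — 1 connected region. The result has 1 disconnected region.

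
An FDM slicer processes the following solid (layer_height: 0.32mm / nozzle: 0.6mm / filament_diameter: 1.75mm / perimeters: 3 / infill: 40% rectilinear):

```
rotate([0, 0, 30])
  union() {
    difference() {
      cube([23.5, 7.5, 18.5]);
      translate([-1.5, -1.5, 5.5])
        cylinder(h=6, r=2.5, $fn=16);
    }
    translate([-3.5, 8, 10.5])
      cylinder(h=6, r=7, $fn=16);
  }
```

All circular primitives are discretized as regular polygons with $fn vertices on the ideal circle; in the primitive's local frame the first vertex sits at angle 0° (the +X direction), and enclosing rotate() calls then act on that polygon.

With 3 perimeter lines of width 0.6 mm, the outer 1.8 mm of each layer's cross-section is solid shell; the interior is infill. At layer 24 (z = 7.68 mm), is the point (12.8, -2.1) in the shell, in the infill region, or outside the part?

At z = 7.68 mm: the cube (footprint 23.5×7.5) is included at this height; the r=2.5 cylinder at (-1.5, -1.5) gives a regular 16-gon of circumradius 2.5 (constant along its height); Taking the first minus the rest: starting from the 23.5×7.5 cube, the r=2.5 cylinder at (-1.5, -1.5) partially overlaps it — only the 0.12 mm² overlap (of its 19.13 mm²) is removed, clipping the outline — 1 connected region; the cylinder at (-3.5, 8) is not intersected at this z (z outside [10.5, 16.5]); Merging all regions: only the result so far is present, so the union is just that shape — 1 connected region; (whole slice rotated 30° about Z — lengths, areas and connectivity unchanged). Overall, the cross-section is a single solid region. Undo the 30° rotation: the query point maps to (10.035, -8.219) in the un-rotated model frame. The nearest boundary edge runs (23.50, 0.00)→(0.45, 0.00); distance from the point to it = 8.22 mm. The point is not inside any of the regions above, so it lies outside the cross-section (8.22 mm from the nearest boundary).

outside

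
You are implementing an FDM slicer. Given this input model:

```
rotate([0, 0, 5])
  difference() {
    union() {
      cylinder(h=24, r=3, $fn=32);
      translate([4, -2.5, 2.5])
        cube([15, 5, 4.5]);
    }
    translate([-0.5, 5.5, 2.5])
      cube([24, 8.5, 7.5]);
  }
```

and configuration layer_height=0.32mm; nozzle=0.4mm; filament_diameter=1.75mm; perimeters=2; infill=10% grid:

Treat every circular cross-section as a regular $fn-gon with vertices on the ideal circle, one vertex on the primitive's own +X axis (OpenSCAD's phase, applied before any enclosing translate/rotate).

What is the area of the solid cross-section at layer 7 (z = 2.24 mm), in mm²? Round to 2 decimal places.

At z = 2.24 mm: the r=3 cylinder contributes a regular 32-gon of circumradius 3 (area = (32/2)·3.000²·sin(360°/32) = 28.09 mm²); the cube at (4, -2.5) is absent (z outside [2.5, 7]); Combining (union): only the r=3 cylinder is present, so the union is just that shape — area = 28.09 mm²; the cube at (-0.5, 5.5) is absent (z outside [2.5, 10]); After the difference (first − rest): none of the subtracted shapes is present at this height, so the result so far is unchanged — area = 28.09 mm²; (rotated 5° about Z; rotation is an isometry so areas/perimeters/island counts are preserved). Overall, the cross-section is a single solid region. Net area = 28.09 mm².

28.09 mm²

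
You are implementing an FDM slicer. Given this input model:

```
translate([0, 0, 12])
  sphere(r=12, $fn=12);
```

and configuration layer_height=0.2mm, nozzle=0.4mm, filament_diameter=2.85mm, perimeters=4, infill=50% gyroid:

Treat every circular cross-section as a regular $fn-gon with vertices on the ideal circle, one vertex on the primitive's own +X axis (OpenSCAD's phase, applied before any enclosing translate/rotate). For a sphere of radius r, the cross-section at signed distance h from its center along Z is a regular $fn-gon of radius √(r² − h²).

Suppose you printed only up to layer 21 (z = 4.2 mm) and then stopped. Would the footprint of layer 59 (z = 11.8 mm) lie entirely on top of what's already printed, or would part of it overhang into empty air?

Compare the two slices. At z = 4.2: the r=12 sphere contributes a regular 12-gon of circumradius √(12²−7.8²) = 9.119 (area = (12/2)·9.119²·sin(360°/12) = 249.48 mm²). At z = 11.8: the sphere: section is a regular 12-gon, circumradius = √(r²−h²) = √(12²−0.2²) = 11.998 (area = (12/2)·11.998²·sin(360°/12) = 431.88 mm²). Checking containment: at z = 11.8 the cross-section extends beyond the z = 4.2 cross-section by about 182.40 mm².

part overhangs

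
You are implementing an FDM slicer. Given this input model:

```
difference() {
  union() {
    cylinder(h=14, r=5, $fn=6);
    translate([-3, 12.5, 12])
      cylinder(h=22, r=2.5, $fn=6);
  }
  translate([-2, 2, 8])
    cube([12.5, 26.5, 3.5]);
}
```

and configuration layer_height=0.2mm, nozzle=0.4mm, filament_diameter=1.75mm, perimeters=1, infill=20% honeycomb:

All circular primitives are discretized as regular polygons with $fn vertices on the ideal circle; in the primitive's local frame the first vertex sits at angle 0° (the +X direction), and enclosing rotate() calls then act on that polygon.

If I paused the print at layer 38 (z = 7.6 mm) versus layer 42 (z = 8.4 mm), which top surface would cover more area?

Layer 38 (z = 7.6): the r=5 cylinder contributes a regular 6-gon of circumradius 5 (area = (6/2)·5.000²·sin(360°/6) = 64.95 mm²); the cylinder at (-3, 12.5) is absent (z outside [12, 34]); Merging all regions: only the r=5 cylinder is present, so the union is just that shape — area = 64.95 mm²; the cube at (-2, 2) does not reach this height (z outside [8, 11.5]); Taking the first minus the rest: none of the subtracted shapes is present at this height, so the result so far is unchanged — area = 64.95 mm². So its area = 64.95 mm². Layer 42 (z = 8.4): the cylinder: section is a regular 6-gon, circumradius r=5 (area = (6/2)·5.000²·sin(360°/6) = 64.95 mm²); the cylinder at (-3, 12.5) is not intersected at this z (z outside [12, 34]); Taking the union: only the r=5 cylinder is present, so the union is just that shape — area = 64.95 mm²; the cube at (-2, 2) is present — its section is the full 12.5×26.5 rectangle (area 331.25 mm²); After the difference (first − rest): starting from the result so far (64.95 mm²), the 12.5×26.5 cube at (-2, 2) partially overlaps it — only the 12.05 mm² overlap (of its 331.25 mm²) is removed, clipping the outline — area = 52.90 mm². So its area = 52.90 mm². Layer 38 is larger (64.95 vs 52.90 mm²).

layer 38 (z = 7.6 mm)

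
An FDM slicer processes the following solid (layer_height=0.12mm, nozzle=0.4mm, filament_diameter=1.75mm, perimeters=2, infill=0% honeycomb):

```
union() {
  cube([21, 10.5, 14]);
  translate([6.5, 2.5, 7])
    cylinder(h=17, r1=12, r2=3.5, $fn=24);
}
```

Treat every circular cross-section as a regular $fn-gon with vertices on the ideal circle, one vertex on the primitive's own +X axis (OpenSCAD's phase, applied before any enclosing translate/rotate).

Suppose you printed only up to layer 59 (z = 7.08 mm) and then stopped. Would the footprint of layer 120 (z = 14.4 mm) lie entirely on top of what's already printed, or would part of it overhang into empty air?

entirely on top

Compare the two slices. At z = 7.08: the cube is present — its section is the full 21×10.5 rectangle (area 220.50 mm²); the cone at (6.5, 2.5) contributes a regular 24-gon of circumradius 11.960 (interpolated between r1=12 and r2=3.5 at t=0.005) (area = (24/2)·11.960²·sin(360°/24) = 444.26 mm²); Taking the union: the regions partially overlap — summed areas 664.76 mm² minus the doubly-counted overlap 185.09 mm² gives 479.68 mm² — area = 479.68 mm². At z = 14.4: the cube is absent (z outside [0, 14]); the cone at (6.5, 2.5) contributes a regular 24-gon of circumradius 8.300 (interpolated between r1=12 and r2=3.5 at t=0.435) (area = (24/2)·8.300²·sin(360°/24) = 213.96 mm²); Merging all regions: only the cone at (6.5, 2.5) is present, so the union is just that shape — area = 213.96 mm². Checking containment: the cross-section at z = 14.4 is a subset of the cross-section at z = 7.08.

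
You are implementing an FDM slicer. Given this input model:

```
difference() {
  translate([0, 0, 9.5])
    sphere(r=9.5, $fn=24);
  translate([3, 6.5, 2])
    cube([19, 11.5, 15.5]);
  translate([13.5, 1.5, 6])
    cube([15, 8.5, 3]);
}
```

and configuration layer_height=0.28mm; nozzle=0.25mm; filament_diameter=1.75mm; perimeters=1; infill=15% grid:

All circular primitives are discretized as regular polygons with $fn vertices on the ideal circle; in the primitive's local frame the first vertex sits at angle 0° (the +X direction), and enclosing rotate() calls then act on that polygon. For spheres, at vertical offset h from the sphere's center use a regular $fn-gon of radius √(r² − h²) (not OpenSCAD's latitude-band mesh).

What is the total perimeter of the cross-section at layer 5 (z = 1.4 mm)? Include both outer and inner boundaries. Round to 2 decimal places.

At z = 1.4 mm: the r=9.5 sphere slices to a regular 24-gon of circumradius 4.964 (√(r²−h²) with h=8.1 from center) (perimeter = 2·24·4.964·sin(180°/24) = 31.10 mm); the cube at (3, 6.5) is not intersected at this z (z outside [2, 17.5]); the cube at (13.5, 1.5) does not reach this height (z outside [6, 9]); After the difference (first − rest): none of the subtracted shapes is present at this height, so the r=9.5 sphere is unchanged — boundary = 31.10 mm. Overall, the cross-section is a single solid region. Total boundary length (outer) = 31.10 mm.

31.10 mm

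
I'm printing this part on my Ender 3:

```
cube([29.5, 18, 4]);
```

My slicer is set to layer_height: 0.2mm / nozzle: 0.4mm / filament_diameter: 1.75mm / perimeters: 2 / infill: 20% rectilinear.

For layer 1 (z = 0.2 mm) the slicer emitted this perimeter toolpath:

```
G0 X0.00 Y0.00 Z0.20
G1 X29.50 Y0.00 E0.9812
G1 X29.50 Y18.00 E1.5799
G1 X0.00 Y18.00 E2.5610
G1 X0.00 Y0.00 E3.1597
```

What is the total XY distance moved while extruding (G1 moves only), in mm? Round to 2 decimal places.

Sum the Euclidean lengths of each G1 segment: total = 95.00 mm.

95.00 mm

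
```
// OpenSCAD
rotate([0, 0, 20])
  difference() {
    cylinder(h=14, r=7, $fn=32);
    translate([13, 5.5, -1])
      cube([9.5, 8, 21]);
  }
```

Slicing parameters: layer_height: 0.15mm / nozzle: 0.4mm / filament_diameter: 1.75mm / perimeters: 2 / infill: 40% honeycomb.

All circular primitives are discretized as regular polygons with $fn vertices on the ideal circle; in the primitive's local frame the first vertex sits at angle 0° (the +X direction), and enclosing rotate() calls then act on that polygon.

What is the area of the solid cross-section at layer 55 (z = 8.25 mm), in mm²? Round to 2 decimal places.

152.95 mm²

At z = 8.25 mm: the r=7 cylinder contributes a regular 32-gon of circumradius 7 (area = (32/2)·7.000²·sin(360°/32) = 152.95 mm²); the 9.5×8 cube at (13, 5.5) contributes its full rectangle (area 76.00 mm²); After the difference (first − rest): starting from the r=7 cylinder (152.95 mm²), the 9.5×8 cube at (13, 5.5) misses the remaining region (no effect) — area = 152.95 mm²; (whole slice rotated 20° about Z — lengths, areas and connectivity unchanged). Overall, the cross-section is a single solid region. Net area = 152.95 mm².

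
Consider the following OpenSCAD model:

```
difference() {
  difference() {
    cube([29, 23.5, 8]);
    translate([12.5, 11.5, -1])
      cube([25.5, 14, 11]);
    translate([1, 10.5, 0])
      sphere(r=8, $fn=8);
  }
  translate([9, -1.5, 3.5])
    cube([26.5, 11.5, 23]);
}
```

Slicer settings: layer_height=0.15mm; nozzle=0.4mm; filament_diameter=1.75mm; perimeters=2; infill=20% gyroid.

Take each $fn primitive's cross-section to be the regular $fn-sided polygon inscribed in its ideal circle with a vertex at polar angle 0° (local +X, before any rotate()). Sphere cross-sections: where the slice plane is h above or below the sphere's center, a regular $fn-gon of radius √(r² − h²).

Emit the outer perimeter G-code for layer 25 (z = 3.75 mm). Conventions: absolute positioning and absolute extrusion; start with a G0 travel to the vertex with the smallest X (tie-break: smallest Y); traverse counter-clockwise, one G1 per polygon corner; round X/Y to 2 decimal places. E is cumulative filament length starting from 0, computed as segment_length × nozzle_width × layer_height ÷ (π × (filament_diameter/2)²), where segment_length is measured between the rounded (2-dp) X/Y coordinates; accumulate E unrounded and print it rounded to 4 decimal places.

At z = 3.75 mm: the 29×23.5 cube contributes its full rectangle; the cube at (12.5, 11.5) (footprint 25.5×14) is included at this height; the sphere at (1, 10.5): section is a regular 8-gon, circumradius = √(r²−h²) = √(8²−3.75²) = 7.067; Subtracting the remaining from the first: starting from the 29×23.5 cube, the 25.5×14 cube at (12.5, 11.5) partially overlaps it — only the 198.00 mm² overlap (of its 357.00 mm²) is removed, clipping the outline; the r=8 sphere at (1, 10.5) partially overlaps it — only the 84.34 mm² overlap (of its 141.24 mm²) is removed, clipping the outline — 1 connected region; the 26.5×11.5 cube at (9, -1.5) contributes its full rectangle; Taking the first minus the rest: starting from that combined region, the 26.5×11.5 cube at (9, -1.5) partially overlaps it — only the 200.00 mm² overlap (of its 304.75 mm²) is removed, clipping the outline — 1 connected region. The outline is a single polygon with 15 vertices. Extrusion per mm of travel: 0.4 × 0.15 / (π × 0.875²) = 0.024945. Accumulating E over each segment gives final E = 2.8815.

G0 X0.00 Y0.00 Z3.75
G1 X9.00 Y0.00 E0.2245
G1 X9.00 Y10.00 E0.4740
G1 X29.00 Y10.00 E0.9729
G1 X29.00 Y11.50 E1.0103
G1 X12.50 Y11.50 E1.4219
G1 X12.50 Y23.50 E1.7212
G1 X0.00 Y23.50 E2.0330
G1 X0.00 Y17.15 E2.1914
G1 X1.00 Y17.57 E2.2185
G1 X6.00 Y15.50 E2.3535
G1 X8.07 Y10.50 E2.4885
G1 X6.00 Y5.50 E2.6235
G1 X1.00 Y3.43 E2.7584
G1 X0.00 Y3.85 E2.7855
G1 X0.00 Y0.00 E2.8815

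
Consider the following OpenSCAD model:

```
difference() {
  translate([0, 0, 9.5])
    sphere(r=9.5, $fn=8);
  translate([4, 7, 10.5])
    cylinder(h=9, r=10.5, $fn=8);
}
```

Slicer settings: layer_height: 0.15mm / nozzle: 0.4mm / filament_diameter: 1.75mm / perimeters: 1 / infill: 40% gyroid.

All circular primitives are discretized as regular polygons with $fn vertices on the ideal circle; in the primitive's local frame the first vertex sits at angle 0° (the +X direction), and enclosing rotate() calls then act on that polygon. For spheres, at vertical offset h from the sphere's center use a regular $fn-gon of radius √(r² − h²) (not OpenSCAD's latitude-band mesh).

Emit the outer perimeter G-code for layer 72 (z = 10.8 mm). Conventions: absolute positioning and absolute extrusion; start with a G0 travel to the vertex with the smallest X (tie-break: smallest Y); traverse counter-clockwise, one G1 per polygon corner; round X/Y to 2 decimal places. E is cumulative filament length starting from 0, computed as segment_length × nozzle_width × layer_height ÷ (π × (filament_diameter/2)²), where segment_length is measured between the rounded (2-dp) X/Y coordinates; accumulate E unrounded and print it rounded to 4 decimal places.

At z = 10.8 mm: the sphere: section is a regular 8-gon, circumradius = √(r²−h²) = √(9.5²−1.3²) = 9.411; the r=10.5 cylinder at (4, 7) contributes a regular 8-gon of circumradius 10.5; Taking the first minus the rest: starting from the r=9.5 sphere, the r=10.5 cylinder at (4, 7) partially overlaps it — only the 131.99 mm² overlap (of its 311.83 mm²) is removed, clipping the outline — 1 connected region. The outline is a single polygon with 9 vertices. Extrusion per mm of travel: 0.4 × 0.15 / (π × 0.875²) = 0.024945. Accumulating E over each segment gives final E = 1.3872.

G0 X-9.41 Y0.00 Z10.80
G1 X-6.65 Y-6.65 E0.1796
G1 X0.00 Y-9.41 E0.3592
G1 X6.65 Y-6.65 E0.5388
G1 X8.78 Y-1.52 E0.6774
G1 X4.00 Y-3.50 E0.8064
G1 X-3.42 Y-0.42 E1.0068
G1 X-6.40 Y6.76 E1.2008
G1 X-6.65 Y6.65 E1.2076
G1 X-9.41 Y0.00 E1.3872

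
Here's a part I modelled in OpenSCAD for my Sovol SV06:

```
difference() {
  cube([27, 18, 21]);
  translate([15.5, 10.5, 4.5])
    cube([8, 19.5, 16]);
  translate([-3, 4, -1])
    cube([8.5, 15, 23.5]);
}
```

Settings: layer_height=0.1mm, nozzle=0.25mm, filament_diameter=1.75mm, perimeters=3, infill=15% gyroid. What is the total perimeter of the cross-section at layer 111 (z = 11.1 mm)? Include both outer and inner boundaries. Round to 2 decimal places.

105.00 mm

At z = 11.1 mm: the cube is present — its section is the full 27×18 rectangle (perimeter 90.00 mm); the 8×19.5 cube at (15.5, 10.5) contributes its full rectangle (perimeter 55.00 mm); the cube at (-3, 4) is present — its section is the full 8.5×15 rectangle (perimeter 47.00 mm); Subtracting the remaining from the first: starting from the 27×18 cube, the 8×19.5 cube at (15.5, 10.5) partially overlaps it — only the 60.00 mm² overlap (of its 156.00 mm²) is removed, clipping the outline; the 8.5×15 cube at (-3, 4) partially overlaps it — only the 77.00 mm² overlap (of its 127.50 mm²) is removed, clipping the outline — boundary = 105.00 mm. Overall, the cross-section is a single solid region. Total boundary length (outer) = 105.00 mm.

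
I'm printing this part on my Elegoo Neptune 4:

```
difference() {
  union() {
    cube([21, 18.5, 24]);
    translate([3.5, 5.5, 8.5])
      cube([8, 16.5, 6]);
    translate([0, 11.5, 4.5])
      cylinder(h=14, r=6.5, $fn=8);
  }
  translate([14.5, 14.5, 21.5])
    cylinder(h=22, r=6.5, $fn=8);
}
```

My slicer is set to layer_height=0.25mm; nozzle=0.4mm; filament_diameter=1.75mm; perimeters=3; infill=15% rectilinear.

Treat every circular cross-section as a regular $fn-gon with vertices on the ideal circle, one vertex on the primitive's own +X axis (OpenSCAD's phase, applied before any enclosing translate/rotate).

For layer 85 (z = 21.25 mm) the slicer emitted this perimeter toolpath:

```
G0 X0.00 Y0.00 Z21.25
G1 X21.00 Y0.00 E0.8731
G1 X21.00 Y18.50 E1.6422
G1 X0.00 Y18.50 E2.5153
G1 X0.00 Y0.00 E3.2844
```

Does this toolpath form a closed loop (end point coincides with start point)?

yes

Start point (G0): (0.00, 0.00). End point (last G1): the path returns to the start — closed.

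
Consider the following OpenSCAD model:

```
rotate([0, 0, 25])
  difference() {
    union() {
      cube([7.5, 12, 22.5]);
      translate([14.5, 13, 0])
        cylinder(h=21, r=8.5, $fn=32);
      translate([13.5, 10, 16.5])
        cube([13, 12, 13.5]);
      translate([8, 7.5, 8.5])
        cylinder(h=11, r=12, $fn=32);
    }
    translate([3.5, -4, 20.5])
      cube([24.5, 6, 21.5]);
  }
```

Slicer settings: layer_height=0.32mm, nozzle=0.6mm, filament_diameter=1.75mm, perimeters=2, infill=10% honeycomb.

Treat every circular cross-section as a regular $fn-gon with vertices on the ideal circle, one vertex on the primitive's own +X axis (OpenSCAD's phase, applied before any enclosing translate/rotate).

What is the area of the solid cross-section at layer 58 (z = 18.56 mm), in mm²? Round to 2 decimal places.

At z = 18.56 mm: the 7.5×12 cube contributes its full rectangle (area 90.00 mm²); the r=8.5 cylinder at (14.5, 13) contributes a regular 32-gon of circumradius 8.5 (area = (32/2)·8.500²·sin(360°/32) = 225.52 mm²); the cube at (13.5, 10) is present — its section is the full 13×12 rectangle (area 156.00 mm²); the r=12 cylinder at (8, 7.5) gives a regular 32-gon of circumradius 12 (constant along its height) (area = (32/2)·12.000²·sin(360°/32) = 449.49 mm²); Taking the union: the regions partially overlap — summed areas 921.01 mm² minus the doubly-counted overlap 335.34 mm² gives 585.67 mm² — area = 585.67 mm²; the cube at (3.5, -4) is not intersected at this z (z outside [20.5, 42]); After the difference (first − rest): none of the subtracted shapes is present at this height, so that combined region is unchanged — area = 585.67 mm²; (rotated 25° about Z; rotation is an isometry so areas/perimeters/island counts are preserved). Overall, the cross-section is a single solid region. Net area = 585.67 mm².

585.67 mm²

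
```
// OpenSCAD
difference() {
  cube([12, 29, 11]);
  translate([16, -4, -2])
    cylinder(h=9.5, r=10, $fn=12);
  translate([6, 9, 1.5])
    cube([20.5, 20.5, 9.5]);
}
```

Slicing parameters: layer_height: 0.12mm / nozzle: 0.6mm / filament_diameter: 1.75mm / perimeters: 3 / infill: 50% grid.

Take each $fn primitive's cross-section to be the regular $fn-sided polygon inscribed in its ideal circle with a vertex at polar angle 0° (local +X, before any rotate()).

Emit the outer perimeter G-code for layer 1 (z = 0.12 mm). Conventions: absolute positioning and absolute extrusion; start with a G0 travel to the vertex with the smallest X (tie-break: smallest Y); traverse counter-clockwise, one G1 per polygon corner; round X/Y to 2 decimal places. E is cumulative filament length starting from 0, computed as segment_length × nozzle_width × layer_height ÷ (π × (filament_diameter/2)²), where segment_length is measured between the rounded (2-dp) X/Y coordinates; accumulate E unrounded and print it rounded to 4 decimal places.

G0 X0.00 Y0.00 Z0.12
G1 X7.07 Y0.00 E0.2116
G1 X7.34 Y1.00 E0.2426
G1 X11.00 Y4.66 E0.3976
G1 X12.00 Y4.93 E0.4286
G1 X12.00 Y29.00 E1.1491
G1 X0.00 Y29.00 E1.5083
G1 X0.00 Y0.00 E2.3764

At z = 0.12 mm: the cube is present — its section is the full 12×29 rectangle; the r=10 cylinder at (16, -4) gives a regular 12-gon of circumradius 10 (constant along its height); the cube at (6, 9) is absent (z outside [1.5, 11]); Taking the first minus the rest: starting from the 12×29 cube, the r=10 cylinder at (16, -4) partially overlaps it — only the 15.29 mm² overlap (of its 300.00 mm²) is removed, clipping the outline — 1 connected region. The outline is a single polygon with 7 vertices. Extrusion per mm of travel: 0.6 × 0.12 / (π × 0.875²) = 0.029934. Accumulating E over each segment gives final E = 2.3764.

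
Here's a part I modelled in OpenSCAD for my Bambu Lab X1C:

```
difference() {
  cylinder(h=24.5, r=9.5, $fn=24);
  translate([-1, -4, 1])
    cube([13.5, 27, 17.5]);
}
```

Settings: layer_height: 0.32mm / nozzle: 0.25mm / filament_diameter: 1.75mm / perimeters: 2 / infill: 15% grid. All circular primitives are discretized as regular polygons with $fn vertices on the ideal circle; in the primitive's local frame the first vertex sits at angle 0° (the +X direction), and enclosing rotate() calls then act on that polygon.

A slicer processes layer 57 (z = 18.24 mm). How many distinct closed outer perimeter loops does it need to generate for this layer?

At z = 18.24 mm: the r=9.5 cylinder contributes a regular 24-gon of circumradius 9.5; the cube at (-1, -4) is present — its section is the full 13.5×27 rectangle; After the difference (first − rest): starting from the r=9.5 cylinder, the 13.5×27 cube at (-1, -4) partially overlaps it — only the 120.12 mm² overlap (of its 364.50 mm²) is removed, clipping the outline — 1 connected region. The result has 1 disconnected region.

1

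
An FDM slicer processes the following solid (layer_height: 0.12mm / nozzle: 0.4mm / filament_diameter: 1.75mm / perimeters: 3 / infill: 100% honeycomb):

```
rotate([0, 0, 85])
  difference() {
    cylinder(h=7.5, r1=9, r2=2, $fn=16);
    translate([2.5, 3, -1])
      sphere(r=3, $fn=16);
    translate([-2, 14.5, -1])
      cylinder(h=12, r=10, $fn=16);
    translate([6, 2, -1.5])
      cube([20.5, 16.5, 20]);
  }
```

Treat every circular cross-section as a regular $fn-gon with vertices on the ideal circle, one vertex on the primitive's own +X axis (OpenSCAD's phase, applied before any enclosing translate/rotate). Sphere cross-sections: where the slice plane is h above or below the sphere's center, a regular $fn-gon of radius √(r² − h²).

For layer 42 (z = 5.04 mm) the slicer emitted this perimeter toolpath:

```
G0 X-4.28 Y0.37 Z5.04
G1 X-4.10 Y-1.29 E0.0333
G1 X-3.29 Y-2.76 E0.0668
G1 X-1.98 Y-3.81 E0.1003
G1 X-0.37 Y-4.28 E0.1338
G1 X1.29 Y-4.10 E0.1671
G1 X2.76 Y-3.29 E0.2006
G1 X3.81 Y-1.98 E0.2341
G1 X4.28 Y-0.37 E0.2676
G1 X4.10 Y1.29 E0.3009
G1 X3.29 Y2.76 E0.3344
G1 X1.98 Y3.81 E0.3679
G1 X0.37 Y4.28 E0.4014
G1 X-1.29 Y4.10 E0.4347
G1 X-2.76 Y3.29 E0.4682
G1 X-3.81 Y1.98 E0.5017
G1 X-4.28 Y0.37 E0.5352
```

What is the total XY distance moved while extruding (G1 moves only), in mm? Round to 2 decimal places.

Sum the Euclidean lengths of each G1 segment: total = 26.82 mm.

26.82 mm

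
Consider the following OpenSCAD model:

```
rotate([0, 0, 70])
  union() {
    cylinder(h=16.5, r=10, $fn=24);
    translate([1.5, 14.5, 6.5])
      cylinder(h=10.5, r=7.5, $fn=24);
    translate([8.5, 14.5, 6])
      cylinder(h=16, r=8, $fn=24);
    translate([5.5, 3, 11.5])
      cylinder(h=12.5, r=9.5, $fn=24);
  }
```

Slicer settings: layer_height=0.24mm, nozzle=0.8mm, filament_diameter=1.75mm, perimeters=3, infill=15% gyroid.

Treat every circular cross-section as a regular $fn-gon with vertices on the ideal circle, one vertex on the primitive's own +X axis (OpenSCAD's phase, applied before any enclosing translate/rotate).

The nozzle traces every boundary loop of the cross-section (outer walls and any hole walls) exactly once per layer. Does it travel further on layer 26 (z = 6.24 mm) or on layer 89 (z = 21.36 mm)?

layer 26 (z = 6.24 mm)

Layer 26 (z = 6.24): the cylinder: section is a regular 24-gon, circumradius r=10 (perimeter = 2·24·10.000·sin(180°/24) = 62.65 mm); the cylinder at (1.5, 14.5) is absent (z outside [6.5, 17]); the r=8 cylinder at (8.5, 14.5) contributes a regular 24-gon of circumradius 8 (perimeter = 2·24·8.000·sin(180°/24) = 50.12 mm); the cylinder at (5.5, 3) is not intersected at this z (z outside [11.5, 24]); Combining (union): the regions partially overlap (shared area 4.49 mm²), so the edge portions inside another operand are dropped and the merged outline is re-measured after clipping — boundary = 100.35 mm; (whole slice rotated 70° about Z — lengths, areas and connectivity unchanged). So its perimeter = 100.35 mm. Layer 89 (z = 21.36): the cylinder does not reach this height (z outside [0, 16.5]); the cylinder at (1.5, 14.5) is not intersected at this z (z outside [6.5, 17]); the r=8 cylinder at (8.5, 14.5) gives a regular 24-gon of circumradius 8 (constant along its height) (perimeter = 2·24·8.000·sin(180°/24) = 50.12 mm); the r=9.5 cylinder at (5.5, 3) gives a regular 24-gon of circumradius 9.5 (constant along its height) (perimeter = 2·24·9.500·sin(180°/24) = 59.52 mm); Combining (union): the regions partially overlap (shared area 48.14 mm²), so the edge portions inside another operand are dropped and the merged outline is re-measured after clipping — boundary = 81.25 mm; (whole slice rotated 70° about Z — lengths, areas and connectivity unchanged). So its perimeter = 81.25 mm. Layer 26 is larger (100.35 vs 81.25 mm).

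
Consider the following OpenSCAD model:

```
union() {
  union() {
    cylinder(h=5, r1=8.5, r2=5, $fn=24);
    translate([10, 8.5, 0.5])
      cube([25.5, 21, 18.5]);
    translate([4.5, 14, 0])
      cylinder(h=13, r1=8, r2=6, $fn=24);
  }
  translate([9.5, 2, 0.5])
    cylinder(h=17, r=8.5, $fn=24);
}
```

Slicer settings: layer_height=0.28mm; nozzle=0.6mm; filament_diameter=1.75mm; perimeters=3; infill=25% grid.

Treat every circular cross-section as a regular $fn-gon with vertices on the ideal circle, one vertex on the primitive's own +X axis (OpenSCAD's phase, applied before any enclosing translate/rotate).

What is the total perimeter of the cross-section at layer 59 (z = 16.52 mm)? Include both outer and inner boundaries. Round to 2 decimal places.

134.10 mm

At z = 16.52 mm: the cone is absent (z outside [0, 5]); the cube at (10, 8.5) is present — its section is the full 25.5×21 rectangle (perimeter 93.00 mm); the cone at (4.5, 14) does not reach this height (z outside [0, 13]); Combining (union): only the 25.5×21 cube at (10, 8.5) is present, so the union is just that shape — boundary = 93.00 mm; the cylinder at (9.5, 2): section is a regular 24-gon, circumradius r=8.5 (perimeter = 2·24·8.500·sin(180°/24) = 53.25 mm); Combining (union): the regions partially overlap (shared area 6.22 mm²), so the edge portions inside another operand are dropped and the merged outline is re-measured after clipping — boundary = 134.10 mm. Overall, the cross-section is a single solid region. Total boundary length (outer) = 134.10 mm.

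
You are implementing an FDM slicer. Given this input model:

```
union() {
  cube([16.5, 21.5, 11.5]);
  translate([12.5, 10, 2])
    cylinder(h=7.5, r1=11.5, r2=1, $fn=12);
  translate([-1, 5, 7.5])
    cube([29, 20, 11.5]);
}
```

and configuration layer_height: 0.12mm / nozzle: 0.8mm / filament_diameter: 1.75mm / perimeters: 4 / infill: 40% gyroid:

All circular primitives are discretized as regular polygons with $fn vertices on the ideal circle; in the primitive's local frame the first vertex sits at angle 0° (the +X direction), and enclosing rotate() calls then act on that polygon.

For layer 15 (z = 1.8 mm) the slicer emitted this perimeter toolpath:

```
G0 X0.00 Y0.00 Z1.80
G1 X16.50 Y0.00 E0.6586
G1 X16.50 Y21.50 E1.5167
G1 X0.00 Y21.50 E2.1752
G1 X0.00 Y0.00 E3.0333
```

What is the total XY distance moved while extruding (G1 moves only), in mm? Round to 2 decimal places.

Sum the Euclidean lengths of each G1 segment: total = 76.00 mm.

76.00 mm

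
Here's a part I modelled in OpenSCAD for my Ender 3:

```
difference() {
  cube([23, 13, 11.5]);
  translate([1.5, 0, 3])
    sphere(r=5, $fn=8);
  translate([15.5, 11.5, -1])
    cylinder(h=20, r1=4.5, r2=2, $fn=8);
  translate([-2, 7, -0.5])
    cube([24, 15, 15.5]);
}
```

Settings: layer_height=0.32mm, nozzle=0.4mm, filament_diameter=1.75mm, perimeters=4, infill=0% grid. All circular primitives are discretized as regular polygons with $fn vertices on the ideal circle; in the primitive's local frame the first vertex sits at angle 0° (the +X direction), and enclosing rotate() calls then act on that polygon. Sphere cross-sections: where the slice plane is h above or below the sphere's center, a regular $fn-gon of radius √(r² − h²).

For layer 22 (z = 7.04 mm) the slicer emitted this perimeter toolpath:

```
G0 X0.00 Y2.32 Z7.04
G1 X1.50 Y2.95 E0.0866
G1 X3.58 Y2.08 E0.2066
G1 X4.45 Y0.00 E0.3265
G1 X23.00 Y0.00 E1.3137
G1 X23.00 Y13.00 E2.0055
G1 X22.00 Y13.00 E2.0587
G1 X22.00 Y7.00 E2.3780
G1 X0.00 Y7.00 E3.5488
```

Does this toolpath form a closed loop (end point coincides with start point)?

Start point (G0): (0.00, 2.32). End point (last G1): the path does not return to the start — open.

no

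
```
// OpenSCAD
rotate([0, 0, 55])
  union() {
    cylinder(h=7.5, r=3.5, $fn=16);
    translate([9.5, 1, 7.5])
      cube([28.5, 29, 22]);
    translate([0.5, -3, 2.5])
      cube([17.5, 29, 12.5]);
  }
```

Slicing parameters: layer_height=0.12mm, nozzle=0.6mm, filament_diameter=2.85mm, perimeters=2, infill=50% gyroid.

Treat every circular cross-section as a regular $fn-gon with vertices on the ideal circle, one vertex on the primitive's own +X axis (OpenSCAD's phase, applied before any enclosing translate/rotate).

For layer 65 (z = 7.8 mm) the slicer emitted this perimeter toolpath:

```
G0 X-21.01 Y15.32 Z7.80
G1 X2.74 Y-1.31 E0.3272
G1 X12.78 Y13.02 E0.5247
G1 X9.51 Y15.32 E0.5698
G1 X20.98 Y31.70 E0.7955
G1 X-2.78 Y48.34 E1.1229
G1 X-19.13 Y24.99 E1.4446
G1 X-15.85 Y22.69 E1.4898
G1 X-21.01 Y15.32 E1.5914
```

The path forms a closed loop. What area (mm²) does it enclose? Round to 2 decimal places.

1121.74 mm²

Apply the shoelace formula to the sequence of (X, Y) vertices; enclosed area = 1121.74 mm².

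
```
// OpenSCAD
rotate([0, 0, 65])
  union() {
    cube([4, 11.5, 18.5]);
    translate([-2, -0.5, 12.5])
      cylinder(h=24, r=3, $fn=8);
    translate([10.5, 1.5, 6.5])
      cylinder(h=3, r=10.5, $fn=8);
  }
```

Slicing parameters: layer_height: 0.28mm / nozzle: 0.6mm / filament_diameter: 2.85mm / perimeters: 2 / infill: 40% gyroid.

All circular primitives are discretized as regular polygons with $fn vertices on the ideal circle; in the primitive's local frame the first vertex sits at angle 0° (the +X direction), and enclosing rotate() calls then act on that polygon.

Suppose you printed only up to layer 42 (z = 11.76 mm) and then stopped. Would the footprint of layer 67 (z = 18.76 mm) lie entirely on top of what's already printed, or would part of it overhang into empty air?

Compare the two slices. At z = 11.76: the cube (footprint 4×11.5) is included at this height (area 46.00 mm²); the cylinder at (-2, -0.5) is absent (z outside [12.5, 36.5]); the cylinder at (10.5, 1.5) does not reach this height (z outside [6.5, 9.5]); Taking the union: only the 4×11.5 cube is present, so the union is just that shape — area = 46.00 mm²; (whole slice rotated 65° about Z — lengths, areas and connectivity unchanged). At z = 18.76: the cube does not reach this height (z outside [0, 18.5]); the r=3 cylinder at (-2, -0.5) contributes a regular 8-gon of circumradius 3 (area = (8/2)·3.000²·sin(360°/8) = 25.46 mm²); the cylinder at (10.5, 1.5) is absent (z outside [6.5, 9.5]); Merging all regions: only the r=3 cylinder at (-2, -0.5) is present, so the union is just that shape — area = 25.46 mm²; (whole slice rotated 65° about Z — lengths, areas and connectivity unchanged). Checking containment: at z = 18.76 the cross-section extends beyond the z = 11.76 cross-section by about 24.71 mm².

part overhangs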